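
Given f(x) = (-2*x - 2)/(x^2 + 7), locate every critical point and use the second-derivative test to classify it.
f'(x) = 2*(-x^2 + 2*x*(x + 1) - 7)/(x^2 + 7)^2

Solve f'(x) = 0:
  f'(x) = 2*(x^2 + 2*x - 7)/(x^2 + 7)^2; the denominator is positive wherever f is defined, so f'(x) = 0 ⇔ 2*x^2 + 4*x - 14 = 0.
  Factor: 2*x^2 + 4*x - 14 = 2*(x^2 + 2*x - 7); x^2 + 2*x - 7 = 0 has no rational roots; quadratic formula: x = (-2 ± √32)/2.
  ⇒ x = -2*sqrt(2) - 1 ≈ -3.8284, -1 + 2*sqrt(2) ≈ 1.8284

f''(x) = 4*(-4*x^2*(x + 1) + (3*x + 1)*(x^2 + 7))/(x^2 + 7)^3
Second-derivative test at each critical point:
  f''(-3.8284) = -0.0241 < 0 → local maximum
  f''(1.8284) = 0.1058 > 0 → local minimum

Critical points: x = -2*sqrt(2) - 1 ≈ -3.8284 (local maximum); x = -1 + 2*sqrt(2) ≈ 1.8284 (local minimum)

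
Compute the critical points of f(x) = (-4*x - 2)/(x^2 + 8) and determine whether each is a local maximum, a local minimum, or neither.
f'(x) = 4*(x^2 + x - 8)/(x^4 + 16*x^2 + 64)

Solve f'(x) = 0:
  f'(x) = 4*(x^2 + x - 8)/(x^2 + 8)^2; the denominator is positive wherever f is defined, so f'(x) = 0 ⇔ 4*x^2 + 4*x - 32 = 0.
  Factor: 4*x^2 + 4*x - 32 = 4*(x^2 + x - 8); x^2 + x - 8 = 0 has no rational roots; quadratic formula: x = (-1 ± √33)/2.
  ⇒ x = -sqrt(33)/2 - 1/2 ≈ -3.3723, -1/2 + sqrt(33)/2 ≈ 2.3723

f''(x) = 4*(-4*x^2*(2*x + 1) + (6*x + 1)*(x^2 + 8))/(x^2 + 8)^3
Second-derivative test at each critical point:
  f''(-3.3723) = -0.0612 < 0 → local maximum
  f''(2.3723) = 0.1237 > 0 → local minimum

Critical points: x = -sqrt(33)/2 - 1/2 ≈ -3.3723 (local maximum); x = -1/2 + sqrt(33)/2 ≈ 2.3723 (local minimum)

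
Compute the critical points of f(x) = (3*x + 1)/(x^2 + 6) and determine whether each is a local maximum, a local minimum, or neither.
f'(x) = (-3*x^2 - 2*x + 18)/(x^4 + 12*x^2 + 36)

Solve f'(x) = 0:
  f'(x) = -(3*x^2 + 2*x - 18)/(x^2 + 6)^2; the denominator is positive wherever f is defined, so f'(x) = 0 ⇔ -3*x^2 - 2*x + 18 = 0.
  3*x^2 + 2*x - 18 = 0 has no rational roots; quadratic formula: x = (-2 ± √220)/6.
  ⇒ x = -sqrt(55)/3 - 1/3 ≈ -2.8054, -1/3 + sqrt(55)/3 ≈ 2.1387

f''(x) = 2*(4*x^2*(3*x + 1) - (9*x + 1)*(x^2 + 6))/(x^2 + 6)^3
Second-derivative test at each critical point:
  f''(-2.8054) = 0.0771 > 0 → local minimum
  f''(2.1387) = -0.1327 < 0 → local maximum

Critical points: x = -sqrt(55)/3 - 1/3 ≈ -2.8054 (local minimum); x = -1/3 + sqrt(55)/3 ≈ 2.1387 (local maximum)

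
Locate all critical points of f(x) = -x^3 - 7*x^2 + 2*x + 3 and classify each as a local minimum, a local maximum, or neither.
f'(x) = -3*x^2 - 14*x + 2

Solve f'(x) = 0:
  3*x^2 + 14*x - 2 = 0 has no rational roots; quadratic formula: x = (-14 ± √220)/6.
  ⇒ x = -sqrt(55)/3 - 7/3 ≈ -4.8054, -7/3 + sqrt(55)/3 ≈ 0.1387

f''(x) = -6*x - 14
Second-derivative test at each critical point:
  f''(-4.8054) = 14.8324 > 0 → local minimum
  f''(0.1387) = -14.8324 < 0 → local maximum

Critical points: x = -sqrt(55)/3 - 7/3 ≈ -4.8054 (local minimum); x = -7/3 + sqrt(55)/3 ≈ 0.1387 (local maximum)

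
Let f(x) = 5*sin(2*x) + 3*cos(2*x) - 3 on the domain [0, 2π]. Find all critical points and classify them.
f'(x) = -6*sin(2*x) + 10*cos(2*x)

Solve f'(x) = 0 on [0, 2π]:
  f'(x) = 0 ⇔ 5*cos(2*x) = 3*sin(2*x) ⇔ tan(2*x) = 5/3, i.e. 2*x = arctan(5/3) + nπ; keep the solutions lying in [0, 2π].
  ⇒ x = atan(5/3)/2 ≈ 0.5152, atan(5/3)/2 + pi/2 ≈ 2.0860, atan(5/3)/2 + pi ≈ 3.6568, atan(5/3)/2 + 3*pi/2 ≈ 5.2276

f''(x) = -20*sin(2*x) - 12*cos(2*x)
Second-derivative test at each critical point:
  f''(0.5152) = -23.3238 < 0 → local maximum
  f''(2.0860) = 23.3238 > 0 → local minimum
  f''(3.6568) = -23.3238 < 0 → local maximum
  f''(5.2276) = 23.3238 > 0 → local minimum

Critical points: x = atan(5/3)/2 ≈ 0.5152 (local maximum); x = atan(5/3)/2 + pi/2 ≈ 2.0860 (local minimum); x = atan(5/3)/2 + pi ≈ 3.6568 (local maximum); x = atan(5/3)/2 + 3*pi/2 ≈ 5.2276 (local minimum)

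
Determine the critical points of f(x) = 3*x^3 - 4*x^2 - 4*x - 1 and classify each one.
f'(x) = 9*x^2 - 8*x - 4

Solve f'(x) = 0:
  9*x^2 - 8*x - 4 = 0 has no rational roots; quadratic formula: x = (8 ± √208)/18.
  ⇒ x = 4/9 - 2*sqrt(13)/9 ≈ -0.3568, 4/9 + 2*sqrt(13)/9 ≈ 1.2457

f''(x) = 18*x - 8
Second-derivative test at each critical point:
  f''(-0.3568) = -14.4222 < 0 → local maximum
  f''(1.2457) = 14.4222 > 0 → local minimum

Critical points: x = 4/9 - 2*sqrt(13)/9 ≈ -0.3568 (local maximum); x = 4/9 + 2*sqrt(13)/9 ≈ 1.2457 (local minimum)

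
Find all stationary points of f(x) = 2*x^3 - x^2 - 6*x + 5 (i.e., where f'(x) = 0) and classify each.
f'(x) = 6*x^2 - 2*x - 6

Solve f'(x) = 0:
  Factor: 6*x^2 - 2*x - 6 = 2*(3*x^2 - x - 3); 3*x^2 - x - 3 = 0 has no rational roots; quadratic formula: x = (1 ± √37)/6.
  ⇒ x = 1/6 - sqrt(37)/6 ≈ -0.8471, 1/6 + sqrt(37)/6 ≈ 1.1805

f''(x) = 12*x - 2
Second-derivative test at each critical point:
  f''(-0.8471) = -12.1655 < 0 → local maximum
  f''(1.1805) = 12.1655 > 0 → local minimum

Critical points: x = 1/6 - sqrt(37)/6 ≈ -0.8471 (local maximum); x = 1/6 + sqrt(37)/6 ≈ 1.1805 (local minimum)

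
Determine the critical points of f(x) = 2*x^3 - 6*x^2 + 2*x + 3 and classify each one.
f'(x) = 6*x^2 - 12*x + 2

Solve f'(x) = 0:
  Factor: 6*x^2 - 12*x + 2 = 2*(3*x^2 - 6*x + 1); 3*x^2 - 6*x + 1 = 0 has no rational roots; quadratic formula: x = (6 ± √24)/6.
  ⇒ x = 1 - sqrt(6)/3 ≈ 0.1835, sqrt(6)/3 + 1 ≈ 1.8165

f''(x) = 12*x - 12
Second-derivative test at each critical point:
  f''(0.1835) = -9.7980 < 0 → local maximum
  f''(1.8165) = 9.7980 > 0 → local minimum

Critical points: x = 1 - sqrt(6)/3 ≈ 0.1835 (local maximum); x = sqrt(6)/3 + 1 ≈ 1.8165 (local minimum)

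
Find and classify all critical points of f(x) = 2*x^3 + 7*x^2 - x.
f'(x) = 6*x^2 + 14*x - 1

Solve f'(x) = 0:
  6*x^2 + 14*x - 1 = 0 has no rational roots; quadratic formula: x = (-14 ± √220)/12.
  ⇒ x = -sqrt(55)/6 - 7/6 ≈ -2.4027, -7/6 + sqrt(55)/6 ≈ 0.0694

f''(x) = 12*x + 14
Second-derivative test at each critical point:
  f''(-2.4027) = -14.8324 < 0 → local maximum
  f''(0.0694) = 14.8324 > 0 → local minimum

Critical points: x = -sqrt(55)/6 - 7/6 ≈ -2.4027 (local maximum); x = -7/6 + sqrt(55)/6 ≈ 0.0694 (local minimum)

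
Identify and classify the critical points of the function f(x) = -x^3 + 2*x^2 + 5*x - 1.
f'(x) = -3*x^2 + 4*x + 5

Solve f'(x) = 0:
  3*x^2 - 4*x - 5 = 0 has no rational roots; quadratic formula: x = (4 ± √76)/6.
  ⇒ x = 2/3 - sqrt(19)/3 ≈ -0.7863, 2/3 + sqrt(19)/3 ≈ 2.1196

f''(x) = 4 - 6*x
Second-derivative test at each critical point:
  f''(-0.7863) = 8.7178 > 0 → local minimum
  f''(2.1196) = -8.7178 < 0 → local maximum

Critical points: x = 2/3 - sqrt(19)/3 ≈ -0.7863 (local minimum); x = 2/3 + sqrt(19)/3 ≈ 2.1196 (local maximum)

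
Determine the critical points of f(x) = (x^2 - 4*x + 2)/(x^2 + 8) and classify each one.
f'(x) = 4*(x^2 + 3*x - 8)/(x^4 + 16*x^2 + 64)

Solve f'(x) = 0:
  f'(x) = 4*(x^2 + 3*x - 8)/(x^2 + 8)^2; the denominator is positive wherever f is defined, so f'(x) = 0 ⇔ 4*x^2 + 12*x - 32 = 0.
  Factor: 4*x^2 + 12*x - 32 = 4*(x^2 + 3*x - 8); x^2 + 3*x - 8 = 0 has no rational roots; quadratic formula: x = (-3 ± √41)/2.
  ⇒ x = -sqrt(41)/2 - 3/2 ≈ -4.7016, -3/2 + sqrt(41)/2 ≈ 1.7016

f''(x) = 4*(-2*x^3 - 9*x^2 + 48*x + 24)/(x^6 + 24*x^4 + 192*x^2 + 512)
Second-derivative test at each critical point:
  f''(-4.7016) = -0.0283 < 0 → local maximum
  f''(1.7016) = 0.2158 > 0 → local minimum

Critical points: x = -sqrt(41)/2 - 3/2 ≈ -4.7016 (local maximum); x = -3/2 + sqrt(41)/2 ≈ 1.7016 (local minimum)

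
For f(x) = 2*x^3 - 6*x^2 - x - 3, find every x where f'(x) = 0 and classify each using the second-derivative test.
f'(x) = 6*x^2 - 12*x - 1

Solve f'(x) = 0:
  6*x^2 - 12*x - 1 = 0 has no rational roots; quadratic formula: x = (12 ± √168)/12.
  ⇒ x = 1 - sqrt(42)/6 ≈ -0.0801, 1 + sqrt(42)/6 ≈ 2.0801

f''(x) = 12*x - 12
Second-derivative test at each critical point:
  f''(-0.0801) = -12.9615 < 0 → local maximum
  f''(2.0801) = 12.9615 > 0 → local minimum

Critical points: x = 1 - sqrt(42)/6 ≈ -0.0801 (local maximum); x = 1 + sqrt(42)/6 ≈ 2.0801 (local minimum)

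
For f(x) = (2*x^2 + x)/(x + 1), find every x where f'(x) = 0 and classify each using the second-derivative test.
f'(x) = (2*x^2 + 4*x + 1)/(x^2 + 2*x + 1)

Solve f'(x) = 0:
  f'(x) = (2*x^2 + 4*x + 1)/(x + 1)^2; the denominator is positive wherever f is defined, so f'(x) = 0 ⇔ 2*x^2 + 4*x + 1 = 0.
  2*x^2 + 4*x + 1 = 0 has no rational roots; quadratic formula: x = (-4 ± √8)/4.
  ⇒ x = -1 - sqrt(2)/2 ≈ -1.7071, -1 + sqrt(2)/2 ≈ -0.2929

f''(x) = 2/(x^3 + 3*x^2 + 3*x + 1)
Second-derivative test at each critical point:
  f''(-1.7071) = -5.6569 < 0 → local maximum
  f''(-0.2929) = 5.6569 > 0 → local minimum

Critical points: x = -1 - sqrt(2)/2 ≈ -1.7071 (local maximum); x = -1 + sqrt(2)/2 ≈ -0.2929 (local minimum)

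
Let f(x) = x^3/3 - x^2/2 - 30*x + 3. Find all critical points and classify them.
f'(x) = x^2 - x - 30

Solve f'(x) = 0:
  Factor: x^2 - x - 30 = (x - 6)*(x + 5) = 0.
  ⇒ x = -5, 6

f''(x) = 2*x - 1
Second-derivative test at each critical point:
  f''(-5) = -11 < 0 → local maximum
  f''(6) = 11 > 0 → local minimum

Critical points: x = -5 (local maximum); x = 6 (local minimum)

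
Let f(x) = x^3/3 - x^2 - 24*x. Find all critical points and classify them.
f'(x) = x^2 - 2*x - 24

Solve f'(x) = 0:
  Factor: x^2 - 2*x - 24 = (x - 6)*(x + 4) = 0.
  ⇒ x = -4, 6

f''(x) = 2*x - 2
Second-derivative test at each critical point:
  f''(-4) = -10 < 0 → local maximum
  f''(6) = 10 > 0 → local minimum

Critical points: x = -4 (local maximum); x = 6 (local minimum)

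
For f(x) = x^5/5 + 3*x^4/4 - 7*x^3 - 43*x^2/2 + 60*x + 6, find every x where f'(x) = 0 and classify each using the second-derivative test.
f'(x) = x^4 + 3*x^3 - 21*x^2 - 43*x + 60

Solve f'(x) = 0:
  Factor: x^4 + 3*x^3 - 21*x^2 - 43*x + 60 = (x - 4)*(x - 1)*(x + 3)*(x + 5) = 0.
  ⇒ x = -5, -3, 1, 4

f''(x) = 4*x^3 + 9*x^2 - 42*x - 43
Second-derivative test at each critical point:
  f''(-5) = -108 < 0 → local maximum
  f''(-3) = 56 > 0 → local minimum
  f''(1) = -72 < 0 → local maximum
  f''(4) = 189 > 0 → local minimum

Critical points: x = -5 (local maximum); x = -3 (local minimum); x = 1 (local maximum); x = 4 (local minimum)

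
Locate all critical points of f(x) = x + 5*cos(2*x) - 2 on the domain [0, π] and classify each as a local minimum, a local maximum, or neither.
f'(x) = 1 - 10*sin(2*x)

Solve f'(x) = 0 on [0, π]:
  f'(x) = 0 ⇔ sin(2*x) = 1/10, i.e. 2*x = arcsin(1/10) + 2nπ or 2*x = π − arcsin(1/10) + 2nπ; keep the solutions lying in [0, π].
  ⇒ x = asin(1/10)/2 ≈ 0.0501, -asin(1/10)/2 + pi/2 ≈ 1.5207

f''(x) = -20*cos(2*x)
Second-derivative test at each critical point:
  f''(0.0501) = -19.8997 < 0 → local maximum
  f''(1.5207) = 19.8997 > 0 → local minimum

Critical points: x = asin(1/10)/2 ≈ 0.0501 (local maximum); x = -asin(1/10)/2 + pi/2 ≈ 1.5207 (local minimum)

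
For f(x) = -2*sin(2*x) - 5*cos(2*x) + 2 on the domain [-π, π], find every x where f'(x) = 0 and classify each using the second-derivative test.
f'(x) = 10*sin(2*x) - 4*cos(2*x)

Solve f'(x) = 0 on [-π, π]:
  f'(x) = 0 ⇔ -2*cos(2*x) = -5*sin(2*x) ⇔ tan(2*x) = 2/5, i.e. 2*x = arctan(2/5) + nπ; keep the solutions lying in [-π, π].
  ⇒ x = -pi + atan(2/5)/2 ≈ -2.9513, -pi/2 + atan(2/5)/2 ≈ -1.3805, atan(2/5)/2 ≈ 0.1903, atan(2/5)/2 + pi/2 ≈ 1.7610

f''(x) = 8*sin(2*x) + 20*cos(2*x)
Second-derivative test at each critical point:
  f''(-2.9513) = 21.5407 > 0 → local minimum
  f''(-1.3805) = -21.5407 < 0 → local maximum
  f''(0.1903) = 21.5407 > 0 → local minimum
  f''(1.7610) = -21.5407 < 0 → local maximum

Critical points: x = -pi + atan(2/5)/2 ≈ -2.9513 (local minimum); x = -pi/2 + atan(2/5)/2 ≈ -1.3805 (local maximum); x = atan(2/5)/2 ≈ 0.1903 (local minimum); x = atan(2/5)/2 + pi/2 ≈ 1.7610 (local maximum)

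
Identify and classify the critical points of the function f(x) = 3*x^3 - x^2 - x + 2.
f'(x) = 9*x^2 - 2*x - 1

Solve f'(x) = 0:
  9*x^2 - 2*x - 1 = 0 has no rational roots; quadratic formula: x = (2 ± √40)/18.
  ⇒ x = 1/9 - sqrt(10)/9 ≈ -0.2403, 1/9 + sqrt(10)/9 ≈ 0.4625

f''(x) = 18*x - 2
Second-derivative test at each critical point:
  f''(-0.2403) = -6.3246 < 0 → local maximum
  f''(0.4625) = 6.3246 > 0 → local minimum

Critical points: x = 1/9 - sqrt(10)/9 ≈ -0.2403 (local maximum); x = 1/9 + sqrt(10)/9 ≈ 0.4625 (local minimum)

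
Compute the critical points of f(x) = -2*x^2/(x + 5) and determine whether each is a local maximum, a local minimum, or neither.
f'(x) = 2*x*(-x - 10)/(x + 5)^2

Solve f'(x) = 0:
  f'(x) = -2*x*(x + 10)/(x + 5)^2; the denominator is positive wherever f is defined, so f'(x) = 0 ⇔ -2*x^2 - 20*x = 0.
  Factor: -2*x^2 - 20*x = -2*x*(x + 10) = 0.
  ⇒ x = -10, 0

f''(x) = -100/(x^3 + 15*x^2 + 75*x + 125)
Second-derivative test at each critical point:
  f''(-10) = 4/5 > 0 → local minimum
  f''(0) = -4/5 < 0 → local maximum

Critical points: x = -10 (local minimum); x = 0 (local maximum)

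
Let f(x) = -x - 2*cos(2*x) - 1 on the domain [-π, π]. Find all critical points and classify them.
f'(x) = 4*sin(2*x) - 1

Solve f'(x) = 0 on [-π, π]:
  f'(x) = 0 ⇔ sin(2*x) = 1/4, i.e. 2*x = arcsin(1/4) + 2nπ or 2*x = π − arcsin(1/4) + 2nπ; keep the solutions lying in [-π, π].
  ⇒ x = -pi + asin(1/4)/2 ≈ -3.0153, -pi/2 - asin(1/4)/2 ≈ -1.6971, asin(1/4)/2 ≈ 0.1263, -asin(1/4)/2 + pi/2 ≈ 1.4445

f''(x) = 8*cos(2*x)
Second-derivative test at each critical point:
  f''(-3.0153) = 7.7460 > 0 → local minimum
  f''(-1.6971) = -7.7460 < 0 → local maximum
  f''(0.1263) = 7.7460 > 0 → local minimum
  f''(1.4445) = -7.7460 < 0 → local maximum

Critical points: x = -pi + asin(1/4)/2 ≈ -3.0153 (local minimum); x = -pi/2 - asin(1/4)/2 ≈ -1.6971 (local maximum); x = asin(1/4)/2 ≈ 0.1263 (local minimum); x = -asin(1/4)/2 + pi/2 ≈ 1.4445 (local maximum)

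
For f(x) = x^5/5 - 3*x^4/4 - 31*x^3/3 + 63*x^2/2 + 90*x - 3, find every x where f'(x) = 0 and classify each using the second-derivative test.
f'(x) = x^4 - 3*x^3 - 31*x^2 + 63*x + 90

Solve f'(x) = 0:
  Factor: x^4 - 3*x^3 - 31*x^2 + 63*x + 90 = (x - 6)*(x - 3)*(x + 1)*(x + 5) = 0.
  ⇒ x = -5, -1, 3, 6

f''(x) = 4*x^3 - 9*x^2 - 62*x + 63
Second-derivative test at each critical point:
  f''(-5) = -352 < 0 → local maximum
  f''(-1) = 112 > 0 → local minimum
  f''(3) = -96 < 0 → local maximum
  f''(6) = 231 > 0 → local minimum

Critical points: x = -5 (local maximum); x = -1 (local minimum); x = 3 (local maximum); x = 6 (local minimum)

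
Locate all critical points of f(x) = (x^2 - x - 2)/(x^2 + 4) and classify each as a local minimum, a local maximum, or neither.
f'(x) = (x^2 + 12*x - 4)/(x^4 + 8*x^2 + 16)

Solve f'(x) = 0:
  f'(x) = (x^2 + 12*x - 4)/(x^2 + 4)^2; the denominator is positive wherever f is defined, so f'(x) = 0 ⇔ x^2 + 12*x - 4 = 0.
  x^2 + 12*x - 4 = 0 has no rational roots; quadratic formula: x = (-12 ± √160)/2.
  ⇒ x = -2*sqrt(10) - 6 ≈ -12.3246, -6 + 2*sqrt(10) ≈ 0.3246

f''(x) = 2*(-x^3 - 18*x^2 + 12*x + 24)/(x^6 + 12*x^4 + 48*x^2 + 64)
Second-derivative test at each critical point:
  f''(-12.3246) = -0.0005 < 0 → local maximum
  f''(0.3246) = 0.7505 > 0 → local minimum

Critical points: x = -2*sqrt(10) - 6 ≈ -12.3246 (local maximum); x = -6 + 2*sqrt(10) ≈ 0.3246 (local minimum)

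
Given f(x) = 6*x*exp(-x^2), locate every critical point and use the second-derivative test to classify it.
f'(x) = 6*(1 - 2*x^2)*exp(-x^2)

Solve f'(x) = 0:
  f'(x) = (6 - 12*x^2)·exp(-x^2) and exp(-x^2) > 0 for every x, so f'(x) = 0 ⇔ 6 - 12*x^2 = 0.
  Factor: 6 - 12*x^2 = -6*(2*x^2 - 1); 2*x^2 - 1 = 0 has no rational roots; quadratic formula: x = (0 ± √8)/4.
  ⇒ x = -sqrt(2)/2 ≈ -0.7071, sqrt(2)/2 ≈ 0.7071

f''(x) = (24*x^3 - 36*x)*exp(-x^2)
Second-derivative test at each critical point:
  f''(-0.7071) = 10.2932 > 0 → local minimum
  f''(0.7071) = -10.2932 < 0 → local maximum

Critical points: x = -sqrt(2)/2 ≈ -0.7071 (local minimum); x = sqrt(2)/2 ≈ 0.7071 (local maximum)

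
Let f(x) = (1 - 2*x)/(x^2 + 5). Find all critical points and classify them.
f'(x) = 2*(x^2 - x - 5)/(x^4 + 10*x^2 + 25)

Solve f'(x) = 0:
  f'(x) = 2*(x^2 - x - 5)/(x^2 + 5)^2; the denominator is positive wherever f is defined, so f'(x) = 0 ⇔ 2*x^2 - 2*x - 10 = 0.
  Factor: 2*x^2 - 2*x - 10 = 2*(x^2 - x - 5); x^2 - x - 5 = 0 has no rational roots; quadratic formula: x = (1 ± √21)/2.
  ⇒ x = 1/2 - sqrt(21)/2 ≈ -1.7913, 1/2 + sqrt(21)/2 ≈ 2.7913

f''(x) = 2*(4*x^2*(1 - 2*x) + (6*x - 1)*(x^2 + 5))/(x^2 + 5)^3
Second-derivative test at each critical point:
  f''(-1.7913) = -0.1360 < 0 → local maximum
  f''(2.7913) = 0.0560 > 0 → local minimum

Critical points: x = 1/2 - sqrt(21)/2 ≈ -1.7913 (local maximum); x = 1/2 + sqrt(21)/2 ≈ 2.7913 (local minimum)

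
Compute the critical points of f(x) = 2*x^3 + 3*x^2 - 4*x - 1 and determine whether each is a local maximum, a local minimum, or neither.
f'(x) = 6*x^2 + 6*x - 4

Solve f'(x) = 0:
  Factor: 6*x^2 + 6*x - 4 = 2*(3*x^2 + 3*x - 2); 3*x^2 + 3*x - 2 = 0 has no rational roots; quadratic formula: x = (-3 ± √33)/6.
  ⇒ x = -sqrt(33)/6 - 1/2 ≈ -1.4574, -1/2 + sqrt(33)/6 ≈ 0.4574

f''(x) = 12*x + 6
Second-derivative test at each critical point:
  f''(-1.4574) = -11.4891 < 0 → local maximum
  f''(0.4574) = 11.4891 > 0 → local minimum

Critical points: x = -sqrt(33)/6 - 1/2 ≈ -1.4574 (local maximum); x = -1/2 + sqrt(33)/6 ≈ 0.4574 (local minimum)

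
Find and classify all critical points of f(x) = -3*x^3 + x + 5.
f'(x) = 1 - 9*x^2

Solve f'(x) = 0:
  Factor: 1 - 9*x^2 = -(3*x - 1)*(3*x + 1) = 0.
  ⇒ x = -1/3, 1/3

f''(x) = -18*x
Second-derivative test at each critical point:
  f''(-1/3) = 6 > 0 → local minimum
  f''(1/3) = -6 < 0 → local maximum

Critical points: x = -1/3 (local minimum); x = 1/3 (local maximum)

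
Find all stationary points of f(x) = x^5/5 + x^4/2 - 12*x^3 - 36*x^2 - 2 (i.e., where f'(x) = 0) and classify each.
f'(x) = x*(x^3 + 2*x^2 - 36*x - 72)

Solve f'(x) = 0:
  Factor: x^4 + 2*x^3 - 36*x^2 - 72*x = x*(x - 6)*(x + 2)*(x + 6) = 0.
  ⇒ x = -6, -2, 0, 6

f''(x) = 4*x^3 + 6*x^2 - 72*x - 72
Second-derivative test at each critical point:
  f''(-6) = -288 < 0 → local maximum
  f''(-2) = 64 > 0 → local minimum
  f''(0) = -72 < 0 → local maximum
  f''(6) = 576 > 0 → local minimum

Critical points: x = -6 (local maximum); x = -2 (local minimum); x = 0 (local maximum); x = 6 (local minimum)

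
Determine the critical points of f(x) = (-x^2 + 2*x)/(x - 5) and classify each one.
f'(x) = (-x^2 + 10*x - 10)/(x^2 - 10*x + 25)

Solve f'(x) = 0:
  f'(x) = -(x^2 - 10*x + 10)/(x - 5)^2; the denominator is positive wherever f is defined, so f'(x) = 0 ⇔ -x^2 + 10*x - 10 = 0.
  x^2 - 10*x + 10 = 0 has no rational roots; quadratic formula: x = (10 ± √60)/2.
  ⇒ x = 5 - sqrt(15) ≈ 1.1270, sqrt(15) + 5 ≈ 8.8730

f''(x) = -30/(x^3 - 15*x^2 + 75*x - 125)
Second-derivative test at each critical point:
  f''(1.1270) = 0.5164 > 0 → local minimum
  f''(8.8730) = -0.5164 < 0 → local maximum

Critical points: x = 5 - sqrt(15) ≈ 1.1270 (local minimum); x = sqrt(15) + 5 ≈ 8.8730 (local maximum)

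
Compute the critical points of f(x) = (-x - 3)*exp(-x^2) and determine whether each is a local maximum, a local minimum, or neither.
f'(x) = (2*x*(x + 3) - 1)*exp(-x^2)

Solve f'(x) = 0:
  f'(x) = (2*x^2 + 6*x - 1)·exp(-x^2) and exp(-x^2) > 0 for every x, so f'(x) = 0 ⇔ 2*x^2 + 6*x - 1 = 0.
  2*x^2 + 6*x - 1 = 0 has no rational roots; quadratic formula: x = (-6 ± √44)/4.
  ⇒ x = -sqrt(11)/2 - 3/2 ≈ -3.1583, -3/2 + sqrt(11)/2 ≈ 0.1583

f''(x) = 2*(-2*x^2*(x + 3) + 3*x + 3)*exp(-x^2)
Second-derivative test at each critical point:
  f''(-3.1583) = -3.088e-04 < 0 → local maximum
  f''(0.1583) = 6.4691 > 0 → local minimum

Critical points: x = -sqrt(11)/2 - 3/2 ≈ -3.1583 (local maximum); x = -3/2 + sqrt(11)/2 ≈ 0.1583 (local minimum)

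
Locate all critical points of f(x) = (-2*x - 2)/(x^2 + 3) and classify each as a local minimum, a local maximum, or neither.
f'(x) = 2*(-x^2 + 2*x*(x + 1) - 3)/(x^2 + 3)^2

Solve f'(x) = 0:
  f'(x) = 2*(x - 1)*(x + 3)/(x^2 + 3)^2; the denominator is positive wherever f is defined, so f'(x) = 0 ⇔ 2*x^2 + 4*x - 6 = 0.
  Factor: 2*x^2 + 4*x - 6 = 2*(x - 1)*(x + 3) = 0.
  ⇒ x = -3, 1

f''(x) = 4*(-4*x^2*(x + 1) + (3*x + 1)*(x^2 + 3))/(x^2 + 3)^3
Second-derivative test at each critical point:
  f''(-3) = -1/18 < 0 → local maximum
  f''(1) = 1/2 > 0 → local minimum

Critical points: x = -3 (local maximum); x = 1 (local minimum)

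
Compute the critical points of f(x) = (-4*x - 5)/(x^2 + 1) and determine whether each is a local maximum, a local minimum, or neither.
f'(x) = 2*(2*x^2 + 5*x - 2)/(x^4 + 2*x^2 + 1)

Solve f'(x) = 0:
  f'(x) = 2*(2*x^2 + 5*x - 2)/(x^2 + 1)^2; the denominator is positive wherever f is defined, so f'(x) = 0 ⇔ 4*x^2 + 10*x - 4 = 0.
  Factor: 4*x^2 + 10*x - 4 = 2*(2*x^2 + 5*x - 2); 2*x^2 + 5*x - 2 = 0 has no rational roots; quadratic formula: x = (-5 ± √41)/4.
  ⇒ x = -sqrt(41)/4 - 5/4 ≈ -2.8508, -5/4 + sqrt(41)/4 ≈ 0.3508

f''(x) = 2*(-4*x^2*(4*x + 5) + (12*x + 5)*(x^2 + 1))/(x^2 + 1)^3
Second-derivative test at each critical point:
  f''(-2.8508) = -0.1537 < 0 → local maximum
  f''(0.3508) = 10.1537 > 0 → local minimum

Critical points: x = -sqrt(41)/4 - 5/4 ≈ -2.8508 (local maximum); x = -5/4 + sqrt(41)/4 ≈ 0.3508 (local minimum)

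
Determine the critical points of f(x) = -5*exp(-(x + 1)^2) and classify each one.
f'(x) = 10*(x + 1)*exp(-(x + 1)^2)

Solve f'(x) = 0:
  f'(x) = (10*x + 10)·exp(-(x + 1)^2) and exp(-(x + 1)^2) > 0 for every x, so f'(x) = 0 ⇔ 10*x + 10 = 0.
  Factor: 10*x + 10 = 10*(x + 1) = 0.
  ⇒ x = -1

f''(x) = 10*(1 - 2*(x + 1)^2)*exp(-(x + 1)^2)
Second-derivative test at each critical point:
  f''(-1) = 10 > 0 → local minimum

Critical points: x = -1 (local minimum)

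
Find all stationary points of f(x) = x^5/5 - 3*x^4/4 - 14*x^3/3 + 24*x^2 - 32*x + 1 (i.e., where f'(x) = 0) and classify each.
f'(x) = x^4 - 3*x^3 - 14*x^2 + 48*x - 32

Solve f'(x) = 0:
  Factor: x^4 - 3*x^3 - 14*x^2 + 48*x - 32 = (x - 4)*(x - 2)*(x - 1)*(x + 4) = 0.
  ⇒ x = -4, 1, 2, 4

f''(x) = 4*x^3 - 9*x^2 - 28*x + 48
Second-derivative test at each critical point:
  f''(-4) = -240 < 0 → local maximum
  f''(1) = 15 > 0 → local minimum
  f''(2) = -12 < 0 → local maximum
  f''(4) = 48 > 0 → local minimum

Critical points: x = -4 (local maximum); x = 1 (local minimum); x = 2 (local maximum); x = 4 (local minimum)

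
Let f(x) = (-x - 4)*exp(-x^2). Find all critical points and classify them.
f'(x) = (2*x*(x + 4) - 1)*exp(-x^2)

Solve f'(x) = 0:
  f'(x) = (2*x^2 + 8*x - 1)·exp(-x^2) and exp(-x^2) > 0 for every x, so f'(x) = 0 ⇔ 2*x^2 + 8*x - 1 = 0.
  2*x^2 + 8*x - 1 = 0 has no rational roots; quadratic formula: x = (-8 ± √72)/4.
  ⇒ x = -3*sqrt(2)/2 - 2 ≈ -4.1213, -2 + 3*sqrt(2)/2 ≈ 0.1213

f''(x) = 2*(-2*x^2*(x + 4) + 3*x + 4)*exp(-x^2)
Second-derivative test at each critical point:
  f''(-4.1213) = -3.565e-07 < 0 → local maximum
  f''(0.1213) = 8.3613 > 0 → local minimum

Critical points: x = -3*sqrt(2)/2 - 2 ≈ -4.1213 (local maximum); x = -2 + 3*sqrt(2)/2 ≈ 0.1213 (local minimum)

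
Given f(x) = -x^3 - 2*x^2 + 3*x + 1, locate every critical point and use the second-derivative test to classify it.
f'(x) = -3*x^2 - 4*x + 3

Solve f'(x) = 0:
  3*x^2 + 4*x - 3 = 0 has no rational roots; quadratic formula: x = (-4 ± √52)/6.
  ⇒ x = -sqrt(13)/3 - 2/3 ≈ -1.8685, -2/3 + sqrt(13)/3 ≈ 0.5352

f''(x) = -6*x - 4
Second-derivative test at each critical point:
  f''(-1.8685) = 7.2111 > 0 → local minimum
  f''(0.5352) = -7.2111 < 0 → local maximum

Critical points: x = -sqrt(13)/3 - 2/3 ≈ -1.8685 (local minimum); x = -2/3 + sqrt(13)/3 ≈ 0.5352 (local maximum)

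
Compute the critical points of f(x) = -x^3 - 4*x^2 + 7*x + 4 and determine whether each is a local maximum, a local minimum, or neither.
f'(x) = -3*x^2 - 8*x + 7

Solve f'(x) = 0:
  3*x^2 + 8*x - 7 = 0 has no rational roots; quadratic formula: x = (-8 ± √148)/6.
  ⇒ x = -sqrt(37)/3 - 4/3 ≈ -3.3609, -4/3 + sqrt(37)/3 ≈ 0.6943

f''(x) = -6*x - 8
Second-derivative test at each critical point:
  f''(-3.3609) = 12.1655 > 0 → local minimum
  f''(0.6943) = -12.1655 < 0 → local maximum

Critical points: x = -sqrt(37)/3 - 4/3 ≈ -3.3609 (local minimum); x = -4/3 + sqrt(37)/3 ≈ 0.6943 (local maximum)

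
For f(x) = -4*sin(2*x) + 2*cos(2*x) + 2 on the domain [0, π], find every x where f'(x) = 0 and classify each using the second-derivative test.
f'(x) = -4*sin(2*x) - 8*cos(2*x)

Solve f'(x) = 0 on [0, π]:
  f'(x) = 0 ⇔ -4*cos(2*x) = 2*sin(2*x) ⇔ tan(2*x) = -2, i.e. 2*x = arctan(-2) + nπ; keep the solutions lying in [0, π].
  ⇒ x = -atan(2)/2 + pi/2 ≈ 1.0172, pi - atan(2)/2 ≈ 2.5880

f''(x) = 16*sin(2*x) - 8*cos(2*x)
Second-derivative test at each critical point:
  f''(1.0172) = 17.8885 > 0 → local minimum
  f''(2.5880) = -17.8885 < 0 → local maximum

Critical points: x = -atan(2)/2 + pi/2 ≈ 1.0172 (local minimum); x = pi - atan(2)/2 ≈ 2.5880 (local maximum)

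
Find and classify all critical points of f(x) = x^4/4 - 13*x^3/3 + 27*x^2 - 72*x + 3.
f'(x) = x^3 - 13*x^2 + 54*x - 72

Solve f'(x) = 0:
  Factor: x^3 - 13*x^2 + 54*x - 72 = (x - 6)*(x - 4)*(x - 3) = 0.
  ⇒ x = 3, 4, 6

f''(x) = 3*x^2 - 26*x + 54
Second-derivative test at each critical point:
  f''(3) = 3 > 0 → local minimum
  f''(4) = -2 < 0 → local maximum
  f''(6) = 6 > 0 → local minimum

Critical points: x = 3 (local minimum); x = 4 (local maximum); x = 6 (local minimum)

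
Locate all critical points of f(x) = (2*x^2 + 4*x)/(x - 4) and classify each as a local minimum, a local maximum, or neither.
f'(x) = 2*(x^2 - 8*x - 8)/(x^2 - 8*x + 16)

Solve f'(x) = 0:
  f'(x) = 2*(x^2 - 8*x - 8)/(x - 4)^2; the denominator is positive wherever f is defined, so f'(x) = 0 ⇔ 2*x^2 - 16*x - 16 = 0.
  Factor: 2*x^2 - 16*x - 16 = 2*(x^2 - 8*x - 8); x^2 - 8*x - 8 = 0 has no rational roots; quadratic formula: x = (8 ± √96)/2.
  ⇒ x = 4 - 2*sqrt(6) ≈ -0.8990, 4 + 2*sqrt(6) ≈ 8.8990

f''(x) = 96/(x^3 - 12*x^2 + 48*x - 64)
Second-derivative test at each critical point:
  f''(-0.8990) = -0.8165 < 0 → local maximum
  f''(8.8990) = 0.8165 > 0 → local minimum

Critical points: x = 4 - 2*sqrt(6) ≈ -0.8990 (local maximum); x = 4 + 2*sqrt(6) ≈ 8.8990 (local minimum)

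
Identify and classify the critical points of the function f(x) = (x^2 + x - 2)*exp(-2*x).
f'(x) = (5 - 2*x^2)*exp(-2*x)

Solve f'(x) = 0:
  f'(x) = (5 - 2*x^2)·exp(-2*x) and exp(-2*x) > 0 for every x, so f'(x) = 0 ⇔ 5 - 2*x^2 = 0.
  2*x^2 - 5 = 0 has no rational roots; quadratic formula: x = (0 ± √40)/4.
  ⇒ x = -sqrt(10)/2 ≈ -1.5811, sqrt(10)/2 ≈ 1.5811

f''(x) = 2*(2*x^2 - 2*x - 5)*exp(-2*x)
Second-derivative test at each critical point:
  f''(-1.5811) = 149.4135 > 0 → local minimum
  f''(1.5811) = -0.2677 < 0 → local maximum

Critical points: x = -sqrt(10)/2 ≈ -1.5811 (local minimum); x = sqrt(10)/2 ≈ 1.5811 (local maximum)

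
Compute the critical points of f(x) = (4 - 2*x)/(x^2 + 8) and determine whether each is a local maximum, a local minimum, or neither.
f'(x) = 2*(-x^2 + 2*x*(x - 2) - 8)/(x^2 + 8)^2

Solve f'(x) = 0:
  f'(x) = 2*(x^2 - 4*x - 8)/(x^2 + 8)^2; the denominator is positive wherever f is defined, so f'(x) = 0 ⇔ 2*x^2 - 8*x - 16 = 0.
  Factor: 2*x^2 - 8*x - 16 = 2*(x^2 - 4*x - 8); x^2 - 4*x - 8 = 0 has no rational roots; quadratic formula: x = (4 ± √48)/2.
  ⇒ x = 2 - 2*sqrt(3) ≈ -1.4641, 2 + 2*sqrt(3) ≈ 5.4641

f''(x) = 4*(4*x^2*(2 - x) + (3*x - 2)*(x^2 + 8))/(x^2 + 8)^3
Second-derivative test at each critical point:
  f''(-1.4641) = -0.1347 < 0 → local maximum
  f''(5.4641) = 0.0097 > 0 → local minimum

Critical points: x = 2 - 2*sqrt(3) ≈ -1.4641 (local maximum); x = 2 + 2*sqrt(3) ≈ 5.4641 (local minimum)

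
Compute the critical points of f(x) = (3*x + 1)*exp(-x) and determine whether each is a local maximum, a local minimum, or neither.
f'(x) = (2 - 3*x)*exp(-x)

Solve f'(x) = 0:
  f'(x) = (2 - 3*x)·exp(-x) and exp(-x) > 0 for every x, so f'(x) = 0 ⇔ 2 - 3*x = 0.
  2 - 3*x = 0.
  ⇒ x = 2/3

f''(x) = (3*x - 5)*exp(-x)
Second-derivative test at each critical point:
  f''(2/3) = -1.5403 < 0 → local maximum

Critical points: x = 2/3 (local maximum)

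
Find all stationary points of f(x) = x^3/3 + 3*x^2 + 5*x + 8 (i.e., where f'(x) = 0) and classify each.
f'(x) = x^2 + 6*x + 5

Solve f'(x) = 0:
  Factor: x^2 + 6*x + 5 = (x + 1)*(x + 5) = 0.
  ⇒ x = -5, -1

f''(x) = 2*x + 6
Second-derivative test at each critical point:
  f''(-5) = -4 < 0 → local maximum
  f''(-1) = 4 > 0 → local minimum

Critical points: x = -5 (local maximum); x = -1 (local minimum)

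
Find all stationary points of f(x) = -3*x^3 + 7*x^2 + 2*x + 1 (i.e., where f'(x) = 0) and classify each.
f'(x) = -9*x^2 + 14*x + 2

Solve f'(x) = 0:
  9*x^2 - 14*x - 2 = 0 has no rational roots; quadratic formula: x = (14 ± √268)/18.
  ⇒ x = 7/9 - sqrt(67)/9 ≈ -0.1317, 7/9 + sqrt(67)/9 ≈ 1.6873

f''(x) = 14 - 18*x
Second-derivative test at each critical point:
  f''(-0.1317) = 16.3707 > 0 → local minimum
  f''(1.6873) = -16.3707 < 0 → local maximum

Critical points: x = 7/9 - sqrt(67)/9 ≈ -0.1317 (local minimum); x = 7/9 + sqrt(67)/9 ≈ 1.6873 (local maximum)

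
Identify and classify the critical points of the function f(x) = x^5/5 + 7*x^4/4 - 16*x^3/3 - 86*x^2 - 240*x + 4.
f'(x) = x^4 + 7*x^3 - 16*x^2 - 172*x - 240

Solve f'(x) = 0:
  Factor: x^4 + 7*x^3 - 16*x^2 - 172*x - 240 = (x - 5)*(x + 2)*(x + 4)*(x + 6) = 0.
  ⇒ x = -6, -4, -2, 5

f''(x) = 4*x^3 + 21*x^2 - 32*x - 172
Second-derivative test at each critical point:
  f''(-6) = -88 < 0 → local maximum
  f''(-4) = 36 > 0 → local minimum
  f''(-2) = -56 < 0 → local maximum
  f''(5) = 693 > 0 → local minimum

Critical points: x = -6 (local maximum); x = -4 (local minimum); x = -2 (local maximum); x = 5 (local minimum)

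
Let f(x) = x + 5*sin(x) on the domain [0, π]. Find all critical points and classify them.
f'(x) = 5*cos(x) + 1

Solve f'(x) = 0 on [0, π]:
  f'(x) = 0 ⇔ cos(x) = -1/5, i.e. x = ±arccos(-1/5) + 2nπ; keep the solutions lying in [0, π].
  ⇒ x = acos(-1/5) ≈ 1.7722

f''(x) = -5*sin(x)
Second-derivative test at each critical point:
  f''(1.7722) = -4.8990 < 0 → local maximum

Critical points: x = acos(-1/5) ≈ 1.7722 (local maximum)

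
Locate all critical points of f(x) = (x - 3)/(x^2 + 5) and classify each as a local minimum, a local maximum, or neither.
f'(x) = (x^2 - 2*x*(x - 3) + 5)/(x^2 + 5)^2

Solve f'(x) = 0:
  f'(x) = -(x^2 - 6*x - 5)/(x^2 + 5)^2; the denominator is positive wherever f is defined, so f'(x) = 0 ⇔ -x^2 + 6*x + 5 = 0.
  x^2 - 6*x - 5 = 0 has no rational roots; quadratic formula: x = (6 ± √56)/2.
  ⇒ x = 3 - sqrt(14) ≈ -0.7417, 3 + sqrt(14) ≈ 6.7417

f''(x) = 2*(4*x^2*(x - 3) + 3*(1 - x)*(x^2 + 5))/(x^2 + 5)^3
Second-derivative test at each critical point:
  f''(-0.7417) = 0.2429 > 0 → local minimum
  f''(6.7417) = -0.0029 < 0 → local maximum

Critical points: x = 3 - sqrt(14) ≈ -0.7417 (local minimum); x = 3 + sqrt(14) ≈ 6.7417 (local maximum)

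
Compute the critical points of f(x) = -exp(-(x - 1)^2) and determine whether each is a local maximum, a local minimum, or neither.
f'(x) = 2*(x - 1)*exp(-(x - 1)^2)

Solve f'(x) = 0:
  f'(x) = (2*x - 2)·exp(-(x - 1)^2) and exp(-(x - 1)^2) > 0 for every x, so f'(x) = 0 ⇔ 2*x - 2 = 0.
  Factor: 2*x - 2 = 2*(x - 1) = 0.
  ⇒ x = 1

f''(x) = 2*(1 - 2*(x - 1)^2)*exp(-(x - 1)^2)
Second-derivative test at each critical point:
  f''(1) = 2 > 0 → local minimum

Critical points: x = 1 (local minimum)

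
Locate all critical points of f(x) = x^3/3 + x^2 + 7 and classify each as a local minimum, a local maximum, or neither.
f'(x) = x*(x + 2)

Solve f'(x) = 0:
  Factor: x^2 + 2*x = x*(x + 2) = 0.
  ⇒ x = -2, 0

f''(x) = 2*x + 2
Second-derivative test at each critical point:
  f''(-2) = -2 < 0 → local maximum
  f''(0) = 2 > 0 → local minimum

Critical points: x = -2 (local maximum); x = 0 (local minimum)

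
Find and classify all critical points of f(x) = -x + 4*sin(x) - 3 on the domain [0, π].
f'(x) = 4*cos(x) - 1

Solve f'(x) = 0 on [0, π]:
  f'(x) = 0 ⇔ cos(x) = 1/4, i.e. x = ±arccos(1/4) + 2nπ; keep the solutions lying in [0, π].
  ⇒ x = acos(1/4) ≈ 1.3181

f''(x) = -4*sin(x)
Second-derivative test at each critical point:
  f''(1.3181) = -3.8730 < 0 → local maximum

Critical points: x = acos(1/4) ≈ 1.3181 (local maximum)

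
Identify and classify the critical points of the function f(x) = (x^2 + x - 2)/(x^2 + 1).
f'(x) = (-x^2 + 6*x + 1)/(x^4 + 2*x^2 + 1)

Solve f'(x) = 0:
  f'(x) = -(x^2 - 6*x - 1)/(x^2 + 1)^2; the denominator is positive wherever f is defined, so f'(x) = 0 ⇔ -x^2 + 6*x + 1 = 0.
  x^2 - 6*x - 1 = 0 has no rational roots; quadratic formula: x = (6 ± √40)/2.
  ⇒ x = 3 - sqrt(10) ≈ -0.1623, 3 + sqrt(10) ≈ 6.1623

f''(x) = 2*(x^3 - 9*x^2 - 3*x + 3)/(x^6 + 3*x^4 + 3*x^2 + 1)
Second-derivative test at each critical point:
  f''(-0.1623) = 6.0042 > 0 → local minimum
  f''(6.1623) = -0.0042 < 0 → local maximum

Critical points: x = 3 - sqrt(10) ≈ -0.1623 (local minimum); x = 3 + sqrt(10) ≈ 6.1623 (local maximum)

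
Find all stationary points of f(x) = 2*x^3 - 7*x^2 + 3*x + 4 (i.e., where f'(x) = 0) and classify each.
f'(x) = 6*x^2 - 14*x + 3

Solve f'(x) = 0:
  6*x^2 - 14*x + 3 = 0 has no rational roots; quadratic formula: x = (14 ± √124)/12.
  ⇒ x = 7/6 - sqrt(31)/6 ≈ 0.2387, sqrt(31)/6 + 7/6 ≈ 2.0946

f''(x) = 12*x - 14
Second-derivative test at each critical point:
  f''(0.2387) = -11.1355 < 0 → local maximum
  f''(2.0946) = 11.1355 > 0 → local minimum

Critical points: x = 7/6 - sqrt(31)/6 ≈ 0.2387 (local maximum); x = sqrt(31)/6 + 7/6 ≈ 2.0946 (local minimum)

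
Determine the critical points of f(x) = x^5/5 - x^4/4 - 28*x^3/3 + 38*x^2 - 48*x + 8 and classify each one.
f'(x) = x^4 - x^3 - 28*x^2 + 76*x - 48

Solve f'(x) = 0:
  Factor: x^4 - x^3 - 28*x^2 + 76*x - 48 = (x - 4)*(x - 2)*(x - 1)*(x + 6) = 0.
  ⇒ x = -6, 1, 2, 4

f''(x) = 4*x^3 - 3*x^2 - 56*x + 76
Second-derivative test at each critical point:
  f''(-6) = -560 < 0 → local maximum
  f''(1) = 21 > 0 → local minimum
  f''(2) = -16 < 0 → local maximum
  f''(4) = 60 > 0 → local minimum

Critical points: x = -6 (local maximum); x = 1 (local minimum); x = 2 (local maximum); x = 4 (local minimum)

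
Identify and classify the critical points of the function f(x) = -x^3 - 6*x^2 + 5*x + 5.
f'(x) = -3*x^2 - 12*x + 5

Solve f'(x) = 0:
  3*x^2 + 12*x - 5 = 0 has no rational roots; quadratic formula: x = (-12 ± √204)/6.
  ⇒ x = -sqrt(51)/3 - 2 ≈ -4.3805, -2 + sqrt(51)/3 ≈ 0.3805

f''(x) = -6*x - 12
Second-derivative test at each critical point:
  f''(-4.3805) = 14.2829 > 0 → local minimum
  f''(0.3805) = -14.2829 < 0 → local maximum

Critical points: x = -sqrt(51)/3 - 2 ≈ -4.3805 (local minimum); x = -2 + sqrt(51)/3 ≈ 0.3805 (local maximum)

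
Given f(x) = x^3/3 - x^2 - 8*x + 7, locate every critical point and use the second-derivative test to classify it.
f'(x) = x^2 - 2*x - 8

Solve f'(x) = 0:
  Factor: x^2 - 2*x - 8 = (x - 4)*(x + 2) = 0.
  ⇒ x = -2, 4

f''(x) = 2*x - 2
Second-derivative test at each critical point:
  f''(-2) = -6 < 0 → local maximum
  f''(4) = 6 > 0 → local minimum

Critical points: x = -2 (local maximum); x = 4 (local minimum)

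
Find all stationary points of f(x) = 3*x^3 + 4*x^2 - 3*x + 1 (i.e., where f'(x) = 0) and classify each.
f'(x) = 9*x^2 + 8*x - 3

Solve f'(x) = 0:
  9*x^2 + 8*x - 3 = 0 has no rational roots; quadratic formula: x = (-8 ± √172)/18.
  ⇒ x = -sqrt(43)/9 - 4/9 ≈ -1.1730, -4/9 + sqrt(43)/9 ≈ 0.2842

f''(x) = 18*x + 8
Second-derivative test at each critical point:
  f''(-1.1730) = -13.1149 < 0 → local maximum
  f''(0.2842) = 13.1149 > 0 → local minimum

Critical points: x = -sqrt(43)/9 - 4/9 ≈ -1.1730 (local maximum); x = -4/9 + sqrt(43)/9 ≈ 0.2842 (local minimum)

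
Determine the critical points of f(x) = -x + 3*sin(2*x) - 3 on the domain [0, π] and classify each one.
f'(x) = 6*cos(2*x) - 1

Solve f'(x) = 0 on [0, π]:
  f'(x) = 0 ⇔ cos(2*x) = 1/6, i.e. 2*x = ±arccos(1/6) + 2nπ; keep the solutions lying in [0, π].
  ⇒ x = acos(1/6)/2 ≈ 0.7017, pi - acos(1/6)/2 ≈ 2.4399

f''(x) = -12*sin(2*x)
Second-derivative test at each critical point:
  f''(0.7017) = -11.8322 < 0 → local maximum
  f''(2.4399) = 11.8322 > 0 → local minimum

Critical points: x = acos(1/6)/2 ≈ 0.7017 (local maximum); x = pi - acos(1/6)/2 ≈ 2.4399 (local minimum)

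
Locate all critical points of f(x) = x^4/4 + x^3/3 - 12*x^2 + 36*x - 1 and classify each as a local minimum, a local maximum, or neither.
f'(x) = x^3 + x^2 - 24*x + 36

Solve f'(x) = 0:
  Factor: x^3 + x^2 - 24*x + 36 = (x - 3)*(x - 2)*(x + 6) = 0.
  ⇒ x = -6, 2, 3

f''(x) = 3*x^2 + 2*x - 24
Second-derivative test at each critical point:
  f''(-6) = 72 > 0 → local minimum
  f''(2) = -8 < 0 → local maximum
  f''(3) = 9 > 0 → local minimum

Critical points: x = -6 (local minimum); x = 2 (local maximum); x = 3 (local minimum)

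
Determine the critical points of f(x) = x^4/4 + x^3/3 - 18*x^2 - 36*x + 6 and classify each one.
f'(x) = x^3 + x^2 - 36*x - 36

Solve f'(x) = 0:
  Factor: x^3 + x^2 - 36*x - 36 = (x - 6)*(x + 1)*(x + 6) = 0.
  ⇒ x = -6, -1, 6

f''(x) = 3*x^2 + 2*x - 36
Second-derivative test at each critical point:
  f''(-6) = 60 > 0 → local minimum
  f''(-1) = -35 < 0 → local maximum
  f''(6) = 84 > 0 → local minimum

Critical points: x = -6 (local minimum); x = -1 (local maximum); x = 6 (local minimum)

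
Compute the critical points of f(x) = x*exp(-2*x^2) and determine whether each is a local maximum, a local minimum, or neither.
f'(x) = (1 - 4*x^2)*exp(-2*x^2)

Solve f'(x) = 0:
  f'(x) = (1 - 4*x^2)·exp(-2*x^2) and exp(-2*x^2) > 0 for every x, so f'(x) = 0 ⇔ 1 - 4*x^2 = 0.
  Factor: 1 - 4*x^2 = -(2*x - 1)*(2*x + 1) = 0.
  ⇒ x = -1/2, 1/2

f''(x) = (16*x^3 - 12*x)*exp(-2*x^2)
Second-derivative test at each critical point:
  f''(-1/2) = 2.4261 > 0 → local minimum
  f''(1/2) = -2.4261 < 0 → local maximum

Critical points: x = -1/2 (local minimum); x = 1/2 (local maximum)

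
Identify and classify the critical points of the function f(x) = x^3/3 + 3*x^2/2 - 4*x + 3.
f'(x) = x^2 + 3*x - 4

Solve f'(x) = 0:
  Factor: x^2 + 3*x - 4 = (x - 1)*(x + 4) = 0.
  ⇒ x = -4, 1

f''(x) = 2*x + 3
Second-derivative test at each critical point:
  f''(-4) = -5 < 0 → local maximum
  f''(1) = 5 > 0 → local minimum

Critical points: x = -4 (local maximum); x = 1 (local minimum)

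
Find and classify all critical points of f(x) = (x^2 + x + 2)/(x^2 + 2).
f'(x) = (2 - x^2)/(x^4 + 4*x^2 + 4)

Solve f'(x) = 0:
  f'(x) = -(x^2 - 2)/(x^2 + 2)^2; the denominator is positive wherever f is defined, so f'(x) = 0 ⇔ 2 - x^2 = 0.
  x^2 - 2 = 0 has no rational roots; quadratic formula: x = (0 ± √8)/2.
  ⇒ x = -sqrt(2) ≈ -1.4142, sqrt(2) ≈ 1.4142

f''(x) = 2*x*(x^2 - 6)/(x^6 + 6*x^4 + 12*x^2 + 8)
Second-derivative test at each critical point:
  f''(-1.4142) = 0.1768 > 0 → local minimum
  f''(1.4142) = -0.1768 < 0 → local maximum

Critical points: x = -sqrt(2) ≈ -1.4142 (local minimum); x = sqrt(2) ≈ 1.4142 (local maximum)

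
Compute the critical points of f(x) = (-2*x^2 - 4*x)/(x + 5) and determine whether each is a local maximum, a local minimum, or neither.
f'(x) = 2*(-x^2 - 10*x - 10)/(x^2 + 10*x + 25)

Solve f'(x) = 0:
  f'(x) = -2*(x^2 + 10*x + 10)/(x + 5)^2; the denominator is positive wherever f is defined, so f'(x) = 0 ⇔ -2*x^2 - 20*x - 20 = 0.
  Factor: -2*x^2 - 20*x - 20 = -2*(x^2 + 10*x + 10); x^2 + 10*x + 10 = 0 has no rational roots; quadratic formula: x = (-10 ± √60)/2.
  ⇒ x = -5 - sqrt(15) ≈ -8.8730, -5 + sqrt(15) ≈ -1.1270

f''(x) = -60/(x^3 + 15*x^2 + 75*x + 125)
Second-derivative test at each critical point:
  f''(-8.8730) = 1.0328 > 0 → local minimum
  f''(-1.1270) = -1.0328 < 0 → local maximum

Critical points: x = -5 - sqrt(15) ≈ -8.8730 (local minimum); x = -5 + sqrt(15) ≈ -1.1270 (local maximum)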